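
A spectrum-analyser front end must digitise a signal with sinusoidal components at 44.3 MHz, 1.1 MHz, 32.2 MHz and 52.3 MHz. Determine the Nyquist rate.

Highest-frequency component: 52.3 MHz.
Nyquist rate = 2 × 52.3 MHz = 104.6 MHz.

104.6 MHz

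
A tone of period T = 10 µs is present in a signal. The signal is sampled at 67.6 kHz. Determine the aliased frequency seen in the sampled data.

32.4 kHz

T = 10 µs → f = 1/T = 100 kHz.
100 kHz mod fs = 32.4 kHz.
32.4 kHz ≤ fs/2 = 33.8 kHz, appears at 32.4 kHz.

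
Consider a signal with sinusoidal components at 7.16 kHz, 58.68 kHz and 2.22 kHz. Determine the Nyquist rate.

117.36 kHz

Highest-frequency component: 58.68 kHz.
Nyquist rate = 2 × 58.68 kHz = 117.36 kHz.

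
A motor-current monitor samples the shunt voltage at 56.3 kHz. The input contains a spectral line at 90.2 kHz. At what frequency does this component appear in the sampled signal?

90.2 kHz mod fs = 33.9 kHz.
33.9 kHz > fs/2 = 28.15 kHz, folds to fs − 33.9 kHz = 22.4 kHz.

22.4 kHz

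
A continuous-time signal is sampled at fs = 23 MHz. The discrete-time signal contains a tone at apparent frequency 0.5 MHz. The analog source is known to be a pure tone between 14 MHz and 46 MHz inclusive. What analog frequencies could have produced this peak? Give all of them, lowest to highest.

22.5 MHz, 23.5 MHz, 45.5 MHz

Frequencies that alias to 0.5 MHz are k·fs ± 0.5 MHz for integer k ≥ 0.
k=0: 0.5 MHz.
k=1: 22.5 MHz, 23.5 MHz.
k=2: 45.5 MHz, 46.5 MHz.
k=3: 68.5 MHz, 69.5 MHz.
Within [14 MHz, 46 MHz]: 22.5 MHz, 23.5 MHz, 45.5 MHz.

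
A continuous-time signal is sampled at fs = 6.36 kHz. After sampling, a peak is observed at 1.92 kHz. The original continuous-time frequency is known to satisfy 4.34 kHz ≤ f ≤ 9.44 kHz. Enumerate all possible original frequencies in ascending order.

4.44 kHz, 8.28 kHz

Frequencies that alias to 1.92 kHz are k·fs ± 1.92 kHz for integer k ≥ 0.
k=0: 1.92 kHz.
k=1: 4.44 kHz, 8.28 kHz.
k=2: 10.8 kHz, 14.64 kHz.
Within [4.34 kHz, 9.44 kHz]: 4.44 kHz, 8.28 kHz.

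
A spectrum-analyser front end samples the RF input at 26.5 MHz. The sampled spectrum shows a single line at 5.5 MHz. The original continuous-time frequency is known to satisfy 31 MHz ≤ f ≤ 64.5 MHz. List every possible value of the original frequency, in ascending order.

Frequencies that alias to 5.5 MHz are k·fs ± 5.5 MHz for integer k ≥ 0.
k=0: 5.5 MHz.
k=1: 21 MHz, 32 MHz.
k=2: 47.5 MHz, 58.5 MHz.
k=3: 74 MHz, 85 MHz.
Within [31 MHz, 64.5 MHz]: 32 MHz, 47.5 MHz, 58.5 MHz.

32 MHz, 47.5 MHz, 58.5 MHz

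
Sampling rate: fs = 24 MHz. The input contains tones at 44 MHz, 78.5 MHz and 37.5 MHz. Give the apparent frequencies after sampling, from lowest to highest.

4 MHz, 6.5 MHz, 10.5 MHz

fs/2 = 12 MHz.
44 MHz mod fs = 20 MHz.
20 MHz > fs/2 = 12 MHz, folds to fs − 20 MHz = 4 MHz.
78.5 MHz mod fs = 6.5 MHz.
6.5 MHz ≤ fs/2 = 12 MHz, appears at 6.5 MHz.
37.5 MHz mod fs = 13.5 MHz.
13.5 MHz > fs/2 = 12 MHz, folds to fs − 13.5 MHz = 10.5 MHz.
Distinct values: {4 MHz, 6.5 MHz, 10.5 MHz}.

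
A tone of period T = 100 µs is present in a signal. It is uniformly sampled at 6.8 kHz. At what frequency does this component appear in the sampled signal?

T = 100 µs → f = 1/T = 10 kHz.
10 kHz mod fs = 3.2 kHz.
3.2 kHz ≤ fs/2 = 3.4 kHz, appears at 3.2 kHz.

3.2 kHz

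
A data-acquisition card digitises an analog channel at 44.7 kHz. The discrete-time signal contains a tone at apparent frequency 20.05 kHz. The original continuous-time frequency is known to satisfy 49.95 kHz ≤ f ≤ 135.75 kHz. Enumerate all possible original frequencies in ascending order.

Frequencies that alias to 20.05 kHz are k·fs ± 20.05 kHz for integer k ≥ 0.
k=0: 20.05 kHz.
k=1: 24.65 kHz, 64.75 kHz.
k=2: 69.35 kHz, 109.45 kHz.
k=3: 114.05 kHz, 154.15 kHz.
k=4: 158.75 kHz, 198.85 kHz.
Within [49.95 kHz, 135.75 kHz]: 64.75 kHz, 69.35 kHz, 109.45 kHz, 114.05 kHz.

64.75 kHz, 69.35 kHz, 109.45 kHz, 114.05 kHz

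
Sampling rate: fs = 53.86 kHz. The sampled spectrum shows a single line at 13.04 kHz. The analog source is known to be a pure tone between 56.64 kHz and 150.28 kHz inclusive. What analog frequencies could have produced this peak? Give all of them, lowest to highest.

Frequencies that alias to 13.04 kHz are k·fs ± 13.04 kHz for integer k ≥ 0.
k=0: 13.04 kHz.
k=1: 40.82 kHz, 66.9 kHz.
k=2: 94.68 kHz, 120.76 kHz.
k=3: 148.54 kHz, 174.62 kHz.
k=4: 202.4 kHz, 228.48 kHz.
Within [56.64 kHz, 150.28 kHz]: 66.9 kHz, 94.68 kHz, 120.76 kHz, 148.54 kHz.

66.9 kHz, 94.68 kHz, 120.76 kHz, 148.54 kHz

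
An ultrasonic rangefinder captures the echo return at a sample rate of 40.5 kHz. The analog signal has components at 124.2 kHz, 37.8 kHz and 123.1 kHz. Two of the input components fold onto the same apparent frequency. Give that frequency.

2.7 kHz

fs/2 = 20.25 kHz.
124.2 kHz mod fs = 2.7 kHz.
2.7 kHz ≤ fs/2 = 20.25 kHz, appears at 2.7 kHz.
37.8 kHz > fs/2 = 20.25 kHz, folds to fs − 37.8 kHz = 2.7 kHz.
123.1 kHz mod fs = 1.6 kHz.
1.6 kHz ≤ fs/2 = 20.25 kHz, appears at 1.6 kHz.
37.8 kHz and 124.2 kHz both map to 2.7 kHz.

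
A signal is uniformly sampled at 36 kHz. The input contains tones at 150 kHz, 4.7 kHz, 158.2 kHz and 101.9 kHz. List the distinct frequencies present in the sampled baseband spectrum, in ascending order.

fs/2 = 18 kHz.
150 kHz mod fs = 6 kHz.
6 kHz ≤ fs/2 = 18 kHz, appears at 6 kHz.
4.7 kHz ≤ fs/2 = 18 kHz, passes unchanged.
158.2 kHz mod fs = 14.2 kHz.
14.2 kHz ≤ fs/2 = 18 kHz, appears at 14.2 kHz.
101.9 kHz mod fs = 29.9 kHz.
29.9 kHz > fs/2 = 18 kHz, folds to fs − 29.9 kHz = 6.1 kHz.
Distinct values: {4.7 kHz, 6 kHz, 6.1 kHz, 14.2 kHz}.

4.7 kHz, 6 kHz, 6.1 kHz, 14.2 kHz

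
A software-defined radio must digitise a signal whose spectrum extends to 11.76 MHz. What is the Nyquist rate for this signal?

23.52 MHz

Nyquist rate = 2 × 11.76 MHz = 23.52 MHz.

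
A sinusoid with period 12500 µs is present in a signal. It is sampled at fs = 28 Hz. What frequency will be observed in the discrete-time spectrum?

4 Hz

T = 12500 µs → f = 1/T = 80 Hz.
80 Hz mod fs = 24 Hz.
24 Hz > fs/2 = 14 Hz, folds to fs − 24 Hz = 4 Hz.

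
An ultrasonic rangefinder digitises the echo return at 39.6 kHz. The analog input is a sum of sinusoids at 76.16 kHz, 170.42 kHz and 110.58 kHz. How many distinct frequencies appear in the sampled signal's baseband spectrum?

fs/2 = 19.8 kHz.
76.16 kHz mod fs = 36.56 kHz.
36.56 kHz > fs/2 = 19.8 kHz, folds to fs − 36.56 kHz = 3.04 kHz.
170.42 kHz mod fs = 12.02 kHz.
12.02 kHz ≤ fs/2 = 19.8 kHz, appears at 12.02 kHz.
110.58 kHz mod fs = 31.38 kHz.
31.38 kHz > fs/2 = 19.8 kHz, folds to fs − 31.38 kHz = 8.22 kHz.
Distinct values: {3.04 kHz, 8.22 kHz, 12.02 kHz} → 3.

3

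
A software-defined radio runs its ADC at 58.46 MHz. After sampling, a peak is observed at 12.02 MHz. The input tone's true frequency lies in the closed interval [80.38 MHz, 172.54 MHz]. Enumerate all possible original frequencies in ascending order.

Frequencies that alias to 12.02 MHz are k·fs ± 12.02 MHz for integer k ≥ 0.
k=0: 12.02 MHz.
k=1: 46.44 MHz, 70.48 MHz.
k=2: 104.9 MHz, 128.94 MHz.
k=3: 163.36 MHz, 187.4 MHz.
k=4: 221.82 MHz, 245.86 MHz.
Within [80.38 MHz, 172.54 MHz]: 104.9 MHz, 128.94 MHz, 163.36 MHz.

104.9 MHz, 128.94 MHz, 163.36 MHz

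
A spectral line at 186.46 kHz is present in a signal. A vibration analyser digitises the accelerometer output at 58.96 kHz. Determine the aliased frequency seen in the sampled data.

186.46 kHz mod fs = 9.58 kHz.
9.58 kHz ≤ fs/2 = 29.48 kHz, appears at 9.58 kHz.

9.58 kHz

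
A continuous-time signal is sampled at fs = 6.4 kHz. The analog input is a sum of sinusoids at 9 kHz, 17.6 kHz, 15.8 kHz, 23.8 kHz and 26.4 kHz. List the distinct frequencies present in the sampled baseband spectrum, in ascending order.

fs/2 = 3.2 kHz.
9 kHz mod fs = 2.6 kHz.
2.6 kHz ≤ fs/2 = 3.2 kHz, appears at 2.6 kHz.
17.6 kHz mod fs = 4.8 kHz.
4.8 kHz > fs/2 = 3.2 kHz, folds to fs − 4.8 kHz = 1.6 kHz.
15.8 kHz mod fs = 3 kHz.
3 kHz ≤ fs/2 = 3.2 kHz, appears at 3 kHz.
23.8 kHz mod fs = 4.6 kHz.
4.6 kHz > fs/2 = 3.2 kHz, folds to fs − 4.6 kHz = 1.8 kHz.
26.4 kHz mod fs = 0.8 kHz.
0.8 kHz ≤ fs/2 = 3.2 kHz, appears at 0.8 kHz.
Distinct values: {0.8 kHz, 1.6 kHz, 1.8 kHz, 2.6 kHz, 3 kHz}.

0.8 kHz, 1.6 kHz, 1.8 kHz, 2.6 kHz, 3 kHz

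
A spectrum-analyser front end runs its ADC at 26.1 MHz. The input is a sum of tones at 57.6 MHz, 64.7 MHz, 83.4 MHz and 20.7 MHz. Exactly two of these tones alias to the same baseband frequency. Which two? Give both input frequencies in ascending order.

20.7 MHz, 57.6 MHz

fs/2 = 13.05 MHz.
57.6 MHz mod fs = 5.4 MHz.
5.4 MHz ≤ fs/2 = 13.05 MHz, appears at 5.4 MHz.
64.7 MHz mod fs = 12.5 MHz.
12.5 MHz ≤ fs/2 = 13.05 MHz, appears at 12.5 MHz.
83.4 MHz mod fs = 5.1 MHz.
5.1 MHz ≤ fs/2 = 13.05 MHz, appears at 5.1 MHz.
20.7 MHz > fs/2 = 13.05 MHz, folds to fs − 20.7 MHz = 5.4 MHz.
20.7 MHz and 57.6 MHz both map to 5.4 MHz.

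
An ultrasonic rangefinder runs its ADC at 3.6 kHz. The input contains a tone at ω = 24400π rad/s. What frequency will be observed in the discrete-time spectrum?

ω = 24400π rad/s → f = ω/(2π) = 12200 Hz = 12.2 kHz.
12.2 kHz mod fs = 1.4 kHz.
1.4 kHz ≤ fs/2 = 1.8 kHz, appears at 1.4 kHz.

1.4 kHz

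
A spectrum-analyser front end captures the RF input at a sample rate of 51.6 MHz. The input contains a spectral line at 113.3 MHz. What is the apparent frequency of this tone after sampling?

113.3 MHz mod fs = 10.1 MHz.
10.1 MHz ≤ fs/2 = 25.8 MHz, appears at 10.1 MHz.

10.1 MHz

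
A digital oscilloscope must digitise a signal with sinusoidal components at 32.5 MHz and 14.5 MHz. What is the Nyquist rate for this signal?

Highest-frequency component: 32.5 MHz.
Nyquist rate = 2 × 32.5 MHz = 65 MHz.

65 MHz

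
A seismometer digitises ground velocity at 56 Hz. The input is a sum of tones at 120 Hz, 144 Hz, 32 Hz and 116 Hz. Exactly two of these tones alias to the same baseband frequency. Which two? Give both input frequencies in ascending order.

fs/2 = 28 Hz.
120 Hz mod fs = 8 Hz.
8 Hz ≤ fs/2 = 28 Hz, appears at 8 Hz.
144 Hz mod fs = 32 Hz.
32 Hz > fs/2 = 28 Hz, folds to fs − 32 Hz = 24 Hz.
32 Hz > fs/2 = 28 Hz, folds to fs − 32 Hz = 24 Hz.
116 Hz mod fs = 4 Hz.
4 Hz ≤ fs/2 = 28 Hz, appears at 4 Hz.
32 Hz and 144 Hz both map to 24 Hz.

32 Hz, 144 Hz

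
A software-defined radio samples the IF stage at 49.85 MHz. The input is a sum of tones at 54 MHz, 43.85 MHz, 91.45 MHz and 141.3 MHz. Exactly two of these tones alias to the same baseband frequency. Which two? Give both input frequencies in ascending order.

fs/2 = 24.925 MHz.
54 MHz mod fs = 4.15 MHz.
4.15 MHz ≤ fs/2 = 24.925 MHz, appears at 4.15 MHz.
43.85 MHz > fs/2 = 24.925 MHz, folds to fs − 43.85 MHz = 6 MHz.
91.45 MHz mod fs = 41.6 MHz.
41.6 MHz > fs/2 = 24.925 MHz, folds to fs − 41.6 MHz = 8.25 MHz.
141.3 MHz mod fs = 41.6 MHz.
41.6 MHz > fs/2 = 24.925 MHz, folds to fs − 41.6 MHz = 8.25 MHz.
91.45 MHz and 141.3 MHz both map to 8.25 MHz.

91.45 MHz, 141.3 MHz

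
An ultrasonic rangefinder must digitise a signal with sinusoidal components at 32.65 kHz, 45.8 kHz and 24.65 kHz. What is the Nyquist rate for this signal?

91.6 kHz

Highest-frequency component: 45.8 kHz.
Nyquist rate = 2 × 45.8 kHz = 91.6 kHz.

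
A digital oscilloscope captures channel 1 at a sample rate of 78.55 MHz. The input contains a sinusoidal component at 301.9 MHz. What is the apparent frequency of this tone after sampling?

12.3 MHz

301.9 MHz mod fs = 66.25 MHz.
66.25 MHz > fs/2 = 39.275 MHz, folds to fs − 66.25 MHz = 12.3 MHz.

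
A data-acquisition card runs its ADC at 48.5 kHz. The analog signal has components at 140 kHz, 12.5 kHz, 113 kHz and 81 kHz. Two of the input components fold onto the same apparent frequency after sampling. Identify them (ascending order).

fs/2 = 24.25 kHz.
140 kHz mod fs = 43 kHz.
43 kHz > fs/2 = 24.25 kHz, folds to fs − 43 kHz = 5.5 kHz.
12.5 kHz ≤ fs/2 = 24.25 kHz, passes unchanged.
113 kHz mod fs = 16 kHz.
16 kHz ≤ fs/2 = 24.25 kHz, appears at 16 kHz.
81 kHz mod fs = 32.5 kHz.
32.5 kHz > fs/2 = 24.25 kHz, folds to fs − 32.5 kHz = 16 kHz.
81 kHz and 113 kHz both map to 16 kHz.

81 kHz, 113 kHz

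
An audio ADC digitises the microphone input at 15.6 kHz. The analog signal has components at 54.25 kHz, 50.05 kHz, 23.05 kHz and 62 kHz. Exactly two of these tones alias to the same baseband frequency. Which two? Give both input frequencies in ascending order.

23.05 kHz, 54.25 kHz

fs/2 = 7.8 kHz.
54.25 kHz mod fs = 7.45 kHz.
7.45 kHz ≤ fs/2 = 7.8 kHz, appears at 7.45 kHz.
50.05 kHz mod fs = 3.25 kHz.
3.25 kHz ≤ fs/2 = 7.8 kHz, appears at 3.25 kHz.
23.05 kHz mod fs = 7.45 kHz.
7.45 kHz ≤ fs/2 = 7.8 kHz, appears at 7.45 kHz.
62 kHz mod fs = 15.2 kHz.
15.2 kHz > fs/2 = 7.8 kHz, folds to fs − 15.2 kHz = 0.4 kHz.
23.05 kHz and 54.25 kHz both map to 7.45 kHz.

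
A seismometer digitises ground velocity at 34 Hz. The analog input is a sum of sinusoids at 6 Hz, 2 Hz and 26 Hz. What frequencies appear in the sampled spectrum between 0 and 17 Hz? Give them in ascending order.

fs/2 = 17 Hz.
6 Hz ≤ fs/2 = 17 Hz, passes unchanged.
2 Hz ≤ fs/2 = 17 Hz, passes unchanged.
26 Hz > fs/2 = 17 Hz, folds to fs − 26 Hz = 8 Hz.
Distinct values: {2 Hz, 6 Hz, 8 Hz}.

2 Hz, 6 Hz, 8 Hz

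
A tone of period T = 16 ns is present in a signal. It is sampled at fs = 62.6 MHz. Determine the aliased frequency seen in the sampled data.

0.1 MHz

T = 16 ns → f = 1/T = 62.5 MHz.
62.5 MHz > fs/2 = 31.3 MHz, folds to fs − 62.5 MHz = 0.1 MHz.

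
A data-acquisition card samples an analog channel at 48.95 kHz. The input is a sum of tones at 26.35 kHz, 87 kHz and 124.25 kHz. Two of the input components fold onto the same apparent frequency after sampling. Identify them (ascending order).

fs/2 = 24.475 kHz.
26.35 kHz > fs/2 = 24.475 kHz, folds to fs − 26.35 kHz = 22.6 kHz.
87 kHz mod fs = 38.05 kHz.
38.05 kHz > fs/2 = 24.475 kHz, folds to fs − 38.05 kHz = 10.9 kHz.
124.25 kHz mod fs = 26.35 kHz.
26.35 kHz > fs/2 = 24.475 kHz, folds to fs − 26.35 kHz = 22.6 kHz.
26.35 kHz and 124.25 kHz both map to 22.6 kHz.

26.35 kHz, 124.25 kHz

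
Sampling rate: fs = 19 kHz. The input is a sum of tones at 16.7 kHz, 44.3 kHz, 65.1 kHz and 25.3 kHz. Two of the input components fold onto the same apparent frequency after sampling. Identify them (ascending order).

fs/2 = 9.5 kHz.
16.7 kHz > fs/2 = 9.5 kHz, folds to fs − 16.7 kHz = 2.3 kHz.
44.3 kHz mod fs = 6.3 kHz.
6.3 kHz ≤ fs/2 = 9.5 kHz, appears at 6.3 kHz.
65.1 kHz mod fs = 8.1 kHz.
8.1 kHz ≤ fs/2 = 9.5 kHz, appears at 8.1 kHz.
25.3 kHz mod fs = 6.3 kHz.
6.3 kHz ≤ fs/2 = 9.5 kHz, appears at 6.3 kHz.
25.3 kHz and 44.3 kHz both map to 6.3 kHz.

25.3 kHz, 44.3 kHz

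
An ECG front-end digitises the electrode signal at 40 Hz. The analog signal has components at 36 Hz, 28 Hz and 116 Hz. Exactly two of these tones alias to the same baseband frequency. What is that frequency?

4 Hz

fs/2 = 20 Hz.
36 Hz > fs/2 = 20 Hz, folds to fs − 36 Hz = 4 Hz.
28 Hz > fs/2 = 20 Hz, folds to fs − 28 Hz = 12 Hz.
116 Hz mod fs = 36 Hz.
36 Hz > fs/2 = 20 Hz, folds to fs − 36 Hz = 4 Hz.
36 Hz and 116 Hz both map to 4 Hz.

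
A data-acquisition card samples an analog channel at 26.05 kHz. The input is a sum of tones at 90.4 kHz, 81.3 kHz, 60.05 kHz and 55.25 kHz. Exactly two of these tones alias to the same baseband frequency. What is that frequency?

fs/2 = 13.025 kHz.
90.4 kHz mod fs = 12.25 kHz.
12.25 kHz ≤ fs/2 = 13.025 kHz, appears at 12.25 kHz.
81.3 kHz mod fs = 3.15 kHz.
3.15 kHz ≤ fs/2 = 13.025 kHz, appears at 3.15 kHz.
60.05 kHz mod fs = 7.95 kHz.
7.95 kHz ≤ fs/2 = 13.025 kHz, appears at 7.95 kHz.
55.25 kHz mod fs = 3.15 kHz.
3.15 kHz ≤ fs/2 = 13.025 kHz, appears at 3.15 kHz.
55.25 kHz and 81.3 kHz both map to 3.15 kHz.

3.15 kHz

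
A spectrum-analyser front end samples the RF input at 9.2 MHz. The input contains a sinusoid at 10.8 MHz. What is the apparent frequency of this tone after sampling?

1.6 MHz

10.8 MHz mod fs = 1.6 MHz.
1.6 MHz ≤ fs/2 = 4.6 MHz, appears at 1.6 MHz.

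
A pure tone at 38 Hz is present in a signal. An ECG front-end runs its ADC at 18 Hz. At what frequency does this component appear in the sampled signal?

2 Hz

38 Hz mod fs = 2 Hz.
2 Hz ≤ fs/2 = 9 Hz, appears at 2 Hz.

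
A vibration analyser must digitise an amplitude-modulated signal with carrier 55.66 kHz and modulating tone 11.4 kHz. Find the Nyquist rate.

134.12 kHz

AM sidebands sit at fc ± fm = 44.26 kHz and 67.06 kHz.
Highest-frequency component: 67.06 kHz.
Nyquist rate = 2 × 67.06 kHz = 134.12 kHz.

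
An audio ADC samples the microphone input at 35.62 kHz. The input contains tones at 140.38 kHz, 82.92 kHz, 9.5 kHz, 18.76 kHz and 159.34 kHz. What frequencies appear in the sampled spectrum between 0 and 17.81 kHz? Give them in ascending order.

fs/2 = 17.81 kHz.
140.38 kHz mod fs = 33.52 kHz.
33.52 kHz > fs/2 = 17.81 kHz, folds to fs − 33.52 kHz = 2.1 kHz.
82.92 kHz mod fs = 11.68 kHz.
11.68 kHz ≤ fs/2 = 17.81 kHz, appears at 11.68 kHz.
9.5 kHz ≤ fs/2 = 17.81 kHz, passes unchanged.
18.76 kHz > fs/2 = 17.81 kHz, folds to fs − 18.76 kHz = 16.86 kHz.
159.34 kHz mod fs = 16.86 kHz.
16.86 kHz ≤ fs/2 = 17.81 kHz, appears at 16.86 kHz.
Distinct values: {2.1 kHz, 9.5 kHz, 11.68 kHz, 16.86 kHz}.

2.1 kHz, 9.5 kHz, 11.68 kHz, 16.86 kHz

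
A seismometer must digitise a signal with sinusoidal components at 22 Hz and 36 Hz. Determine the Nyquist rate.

72 Hz

Highest-frequency component: 36 Hz.
Nyquist rate = 2 × 36 Hz = 72 Hz.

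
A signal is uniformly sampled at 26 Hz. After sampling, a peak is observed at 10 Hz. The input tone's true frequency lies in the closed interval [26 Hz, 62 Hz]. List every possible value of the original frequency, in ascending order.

36 Hz, 42 Hz, 62 Hz

Frequencies that alias to 10 Hz are k·fs ± 10 Hz for integer k ≥ 0.
k=0: 10 Hz.
k=1: 16 Hz, 36 Hz.
k=2: 42 Hz, 62 Hz.
k=3: 68 Hz, 88 Hz.
Within [26 Hz, 62 Hz]: 36 Hz, 42 Hz, 62 Hz.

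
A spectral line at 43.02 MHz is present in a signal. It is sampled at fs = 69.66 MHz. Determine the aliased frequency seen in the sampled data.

26.64 MHz

43.02 MHz > fs/2 = 34.83 MHz, folds to fs − 43.02 MHz = 26.64 MHz.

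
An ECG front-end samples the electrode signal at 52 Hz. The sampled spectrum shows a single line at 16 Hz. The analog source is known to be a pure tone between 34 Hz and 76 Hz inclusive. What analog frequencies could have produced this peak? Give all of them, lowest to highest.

36 Hz, 68 Hz

Frequencies that alias to 16 Hz are k·fs ± 16 Hz for integer k ≥ 0.
k=0: 16 Hz.
k=1: 36 Hz, 68 Hz.
k=2: 88 Hz, 120 Hz.
Within [34 Hz, 76 Hz]: 36 Hz, 68 Hz.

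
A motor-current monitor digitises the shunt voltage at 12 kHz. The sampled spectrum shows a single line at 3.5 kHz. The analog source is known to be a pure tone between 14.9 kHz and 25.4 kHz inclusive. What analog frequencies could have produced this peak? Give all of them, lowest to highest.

15.5 kHz, 20.5 kHz

Frequencies that alias to 3.5 kHz are k·fs ± 3.5 kHz for integer k ≥ 0.
k=0: 3.5 kHz.
k=1: 8.5 kHz, 15.5 kHz.
k=2: 20.5 kHz, 27.5 kHz.
k=3: 32.5 kHz, 39.5 kHz.
Within [14.9 kHz, 25.4 kHz]: 15.5 kHz, 20.5 kHz.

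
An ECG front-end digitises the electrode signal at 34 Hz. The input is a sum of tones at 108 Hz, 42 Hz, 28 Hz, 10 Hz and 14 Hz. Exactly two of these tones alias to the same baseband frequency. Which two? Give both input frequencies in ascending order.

28 Hz, 108 Hz

fs/2 = 17 Hz.
108 Hz mod fs = 6 Hz.
6 Hz ≤ fs/2 = 17 Hz, appears at 6 Hz.
42 Hz mod fs = 8 Hz.
8 Hz ≤ fs/2 = 17 Hz, appears at 8 Hz.
28 Hz > fs/2 = 17 Hz, folds to fs − 28 Hz = 6 Hz.
10 Hz ≤ fs/2 = 17 Hz, passes unchanged.
14 Hz ≤ fs/2 = 17 Hz, passes unchanged.
28 Hz and 108 Hz both map to 6 Hz.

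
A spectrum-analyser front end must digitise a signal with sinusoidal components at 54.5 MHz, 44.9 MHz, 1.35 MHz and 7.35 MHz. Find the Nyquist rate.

109 MHz

Highest-frequency component: 54.5 MHz.
Nyquist rate = 2 × 54.5 MHz = 109 MHz.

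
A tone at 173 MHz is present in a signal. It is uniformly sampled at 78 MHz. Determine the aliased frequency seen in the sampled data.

17 MHz

173 MHz mod fs = 17 MHz.
17 MHz ≤ fs/2 = 39 MHz, appears at 17 MHz.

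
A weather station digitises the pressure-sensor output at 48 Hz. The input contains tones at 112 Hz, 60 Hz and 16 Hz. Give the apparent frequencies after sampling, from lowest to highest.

fs/2 = 24 Hz.
112 Hz mod fs = 16 Hz.
16 Hz ≤ fs/2 = 24 Hz, appears at 16 Hz.
60 Hz mod fs = 12 Hz.
12 Hz ≤ fs/2 = 24 Hz, appears at 12 Hz.
16 Hz ≤ fs/2 = 24 Hz, passes unchanged.
Distinct values: {12 Hz, 16 Hz}.

12 Hz, 16 Hz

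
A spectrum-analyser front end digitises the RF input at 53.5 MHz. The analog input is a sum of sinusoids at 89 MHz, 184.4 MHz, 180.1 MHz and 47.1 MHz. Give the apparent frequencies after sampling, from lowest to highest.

6.4 MHz, 18 MHz, 19.6 MHz, 23.9 MHz

fs/2 = 26.75 MHz.
89 MHz mod fs = 35.5 MHz.
35.5 MHz > fs/2 = 26.75 MHz, folds to fs − 35.5 MHz = 18 MHz.
184.4 MHz mod fs = 23.9 MHz.
23.9 MHz ≤ fs/2 = 26.75 MHz, appears at 23.9 MHz.
180.1 MHz mod fs = 19.6 MHz.
19.6 MHz ≤ fs/2 = 26.75 MHz, appears at 19.6 MHz.
47.1 MHz > fs/2 = 26.75 MHz, folds to fs − 47.1 MHz = 6.4 MHz.
Distinct values: {6.4 MHz, 18 MHz, 19.6 MHz, 23.9 MHz}.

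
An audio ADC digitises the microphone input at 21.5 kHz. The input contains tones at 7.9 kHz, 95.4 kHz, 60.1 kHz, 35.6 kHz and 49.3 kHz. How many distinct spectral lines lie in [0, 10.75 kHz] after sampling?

5

fs/2 = 10.75 kHz.
7.9 kHz ≤ fs/2 = 10.75 kHz, passes unchanged.
95.4 kHz mod fs = 9.4 kHz.
9.4 kHz ≤ fs/2 = 10.75 kHz, appears at 9.4 kHz.
60.1 kHz mod fs = 17.1 kHz.
17.1 kHz > fs/2 = 10.75 kHz, folds to fs − 17.1 kHz = 4.4 kHz.
35.6 kHz mod fs = 14.1 kHz.
14.1 kHz > fs/2 = 10.75 kHz, folds to fs − 14.1 kHz = 7.4 kHz.
49.3 kHz mod fs = 6.3 kHz.
6.3 kHz ≤ fs/2 = 10.75 kHz, appears at 6.3 kHz.
Distinct values: {4.4 kHz, 6.3 kHz, 7.4 kHz, 7.9 kHz, 9.4 kHz} → 5.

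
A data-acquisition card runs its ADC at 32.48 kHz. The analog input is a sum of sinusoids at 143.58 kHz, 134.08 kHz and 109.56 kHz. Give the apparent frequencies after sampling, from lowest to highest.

fs/2 = 16.24 kHz.
143.58 kHz mod fs = 13.66 kHz.
13.66 kHz ≤ fs/2 = 16.24 kHz, appears at 13.66 kHz.
134.08 kHz mod fs = 4.16 kHz.
4.16 kHz ≤ fs/2 = 16.24 kHz, appears at 4.16 kHz.
109.56 kHz mod fs = 12.12 kHz.
12.12 kHz ≤ fs/2 = 16.24 kHz, appears at 12.12 kHz.
Distinct values: {4.16 kHz, 12.12 kHz, 13.66 kHz}.

4.16 kHz, 12.12 kHz, 13.66 kHz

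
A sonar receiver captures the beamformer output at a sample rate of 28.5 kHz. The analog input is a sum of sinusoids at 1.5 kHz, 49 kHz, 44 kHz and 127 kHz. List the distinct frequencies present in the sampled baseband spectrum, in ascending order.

fs/2 = 14.25 kHz.
1.5 kHz ≤ fs/2 = 14.25 kHz, passes unchanged.
49 kHz mod fs = 20.5 kHz.
20.5 kHz > fs/2 = 14.25 kHz, folds to fs − 20.5 kHz = 8 kHz.
44 kHz mod fs = 15.5 kHz.
15.5 kHz > fs/2 = 14.25 kHz, folds to fs − 15.5 kHz = 13 kHz.
127 kHz mod fs = 13 kHz.
13 kHz ≤ fs/2 = 14.25 kHz, appears at 13 kHz.
Distinct values: {1.5 kHz, 8 kHz, 13 kHz}.

1.5 kHz, 8 kHz, 13 kHz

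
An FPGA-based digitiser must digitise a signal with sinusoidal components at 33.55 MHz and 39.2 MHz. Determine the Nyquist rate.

Highest-frequency component: 39.2 MHz.
Nyquist rate = 2 × 39.2 MHz = 78.4 MHz.

78.4 MHz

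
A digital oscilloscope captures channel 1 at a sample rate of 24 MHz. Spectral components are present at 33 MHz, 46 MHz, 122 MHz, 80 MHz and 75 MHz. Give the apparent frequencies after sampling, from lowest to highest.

2 MHz, 3 MHz, 8 MHz, 9 MHz

fs/2 = 12 MHz.
33 MHz mod fs = 9 MHz.
9 MHz ≤ fs/2 = 12 MHz, appears at 9 MHz.
46 MHz mod fs = 22 MHz.
22 MHz > fs/2 = 12 MHz, folds to fs − 22 MHz = 2 MHz.
122 MHz mod fs = 2 MHz.
2 MHz ≤ fs/2 = 12 MHz, appears at 2 MHz.
80 MHz mod fs = 8 MHz.
8 MHz ≤ fs/2 = 12 MHz, appears at 8 MHz.
75 MHz mod fs = 3 MHz.
3 MHz ≤ fs/2 = 12 MHz, appears at 3 MHz.
Distinct values: {2 MHz, 3 MHz, 8 MHz, 9 MHz}.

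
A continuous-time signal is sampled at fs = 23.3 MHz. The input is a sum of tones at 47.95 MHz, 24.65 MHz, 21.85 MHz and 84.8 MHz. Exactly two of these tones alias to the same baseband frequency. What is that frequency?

fs/2 = 11.65 MHz.
47.95 MHz mod fs = 1.35 MHz.
1.35 MHz ≤ fs/2 = 11.65 MHz, appears at 1.35 MHz.
24.65 MHz mod fs = 1.35 MHz.
1.35 MHz ≤ fs/2 = 11.65 MHz, appears at 1.35 MHz.
21.85 MHz > fs/2 = 11.65 MHz, folds to fs − 21.85 MHz = 1.45 MHz.
84.8 MHz mod fs = 14.9 MHz.
14.9 MHz > fs/2 = 11.65 MHz, folds to fs − 14.9 MHz = 8.4 MHz.
24.65 MHz and 47.95 MHz both map to 1.35 MHz.

1.35 MHz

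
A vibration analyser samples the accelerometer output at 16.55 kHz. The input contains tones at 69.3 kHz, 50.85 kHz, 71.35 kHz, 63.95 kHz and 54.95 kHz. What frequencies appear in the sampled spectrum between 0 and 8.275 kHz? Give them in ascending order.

1.2 kHz, 2.25 kHz, 3.1 kHz, 5.15 kHz, 5.3 kHz

fs/2 = 8.275 kHz.
69.3 kHz mod fs = 3.1 kHz.
3.1 kHz ≤ fs/2 = 8.275 kHz, appears at 3.1 kHz.
50.85 kHz mod fs = 1.2 kHz.
1.2 kHz ≤ fs/2 = 8.275 kHz, appears at 1.2 kHz.
71.35 kHz mod fs = 5.15 kHz.
5.15 kHz ≤ fs/2 = 8.275 kHz, appears at 5.15 kHz.
63.95 kHz mod fs = 14.3 kHz.
14.3 kHz > fs/2 = 8.275 kHz, folds to fs − 14.3 kHz = 2.25 kHz.
54.95 kHz mod fs = 5.3 kHz.
5.3 kHz ≤ fs/2 = 8.275 kHz, appears at 5.3 kHz.
Distinct values: {1.2 kHz, 2.25 kHz, 3.1 kHz, 5.15 kHz, 5.3 kHz}.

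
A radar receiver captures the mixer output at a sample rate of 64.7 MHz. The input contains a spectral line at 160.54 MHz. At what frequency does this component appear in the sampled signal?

31.14 MHz

160.54 MHz mod fs = 31.14 MHz.
31.14 MHz ≤ fs/2 = 32.35 MHz, appears at 31.14 MHz.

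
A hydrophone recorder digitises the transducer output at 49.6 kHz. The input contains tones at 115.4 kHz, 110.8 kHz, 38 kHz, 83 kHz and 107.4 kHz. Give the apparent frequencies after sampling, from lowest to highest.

8.2 kHz, 11.6 kHz, 16.2 kHz

fs/2 = 24.8 kHz.
115.4 kHz mod fs = 16.2 kHz.
16.2 kHz ≤ fs/2 = 24.8 kHz, appears at 16.2 kHz.
110.8 kHz mod fs = 11.6 kHz.
11.6 kHz ≤ fs/2 = 24.8 kHz, appears at 11.6 kHz.
38 kHz > fs/2 = 24.8 kHz, folds to fs − 38 kHz = 11.6 kHz.
83 kHz mod fs = 33.4 kHz.
33.4 kHz > fs/2 = 24.8 kHz, folds to fs − 33.4 kHz = 16.2 kHz.
107.4 kHz mod fs = 8.2 kHz.
8.2 kHz ≤ fs/2 = 24.8 kHz, appears at 8.2 kHz.
Distinct values: {8.2 kHz, 11.6 kHz, 16.2 kHz}.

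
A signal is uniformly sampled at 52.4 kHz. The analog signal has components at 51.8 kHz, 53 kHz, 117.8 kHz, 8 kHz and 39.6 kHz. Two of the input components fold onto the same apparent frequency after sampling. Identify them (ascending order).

fs/2 = 26.2 kHz.
51.8 kHz > fs/2 = 26.2 kHz, folds to fs − 51.8 kHz = 0.6 kHz.
53 kHz mod fs = 0.6 kHz.
0.6 kHz ≤ fs/2 = 26.2 kHz, appears at 0.6 kHz.
117.8 kHz mod fs = 13 kHz.
13 kHz ≤ fs/2 = 26.2 kHz, appears at 13 kHz.
8 kHz ≤ fs/2 = 26.2 kHz, passes unchanged.
39.6 kHz > fs/2 = 26.2 kHz, folds to fs − 39.6 kHz = 12.8 kHz.
51.8 kHz and 53 kHz both map to 0.6 kHz.

51.8 kHz, 53 kHz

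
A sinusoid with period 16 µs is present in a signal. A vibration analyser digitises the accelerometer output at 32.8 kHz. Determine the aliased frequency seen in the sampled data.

T = 16 µs → f = 1/T = 62.5 kHz.
62.5 kHz mod fs = 29.7 kHz.
29.7 kHz > fs/2 = 16.4 kHz, folds to fs − 29.7 kHz = 3.1 kHz.

3.1 kHz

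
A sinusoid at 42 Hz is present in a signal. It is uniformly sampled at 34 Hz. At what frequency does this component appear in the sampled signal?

8 Hz

42 Hz mod fs = 8 Hz.
8 Hz ≤ fs/2 = 17 Hz, appears at 8 Hz.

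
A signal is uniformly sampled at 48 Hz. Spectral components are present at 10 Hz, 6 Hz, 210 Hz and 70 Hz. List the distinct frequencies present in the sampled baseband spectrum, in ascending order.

6 Hz, 10 Hz, 18 Hz, 22 Hz

fs/2 = 24 Hz.
10 Hz ≤ fs/2 = 24 Hz, passes unchanged.
6 Hz ≤ fs/2 = 24 Hz, passes unchanged.
210 Hz mod fs = 18 Hz.
18 Hz ≤ fs/2 = 24 Hz, appears at 18 Hz.
70 Hz mod fs = 22 Hz.
22 Hz ≤ fs/2 = 24 Hz, appears at 22 Hz.
Distinct values: {6 Hz, 10 Hz, 18 Hz, 22 Hz}.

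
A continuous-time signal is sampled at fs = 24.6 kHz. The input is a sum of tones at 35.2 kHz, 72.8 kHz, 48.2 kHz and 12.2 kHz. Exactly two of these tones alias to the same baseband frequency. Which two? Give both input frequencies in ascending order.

fs/2 = 12.3 kHz.
35.2 kHz mod fs = 10.6 kHz.
10.6 kHz ≤ fs/2 = 12.3 kHz, appears at 10.6 kHz.
72.8 kHz mod fs = 23.6 kHz.
23.6 kHz > fs/2 = 12.3 kHz, folds to fs − 23.6 kHz = 1 kHz.
48.2 kHz mod fs = 23.6 kHz.
23.6 kHz > fs/2 = 12.3 kHz, folds to fs − 23.6 kHz = 1 kHz.
12.2 kHz ≤ fs/2 = 12.3 kHz, passes unchanged.
48.2 kHz and 72.8 kHz both map to 1 kHz.

48.2 kHz, 72.8 kHz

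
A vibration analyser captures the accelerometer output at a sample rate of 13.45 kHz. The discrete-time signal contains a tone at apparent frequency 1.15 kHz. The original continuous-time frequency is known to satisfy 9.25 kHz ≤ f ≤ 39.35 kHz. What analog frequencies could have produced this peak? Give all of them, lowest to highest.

12.3 kHz, 14.6 kHz, 25.75 kHz, 28.05 kHz, 39.2 kHz

Frequencies that alias to 1.15 kHz are k·fs ± 1.15 kHz for integer k ≥ 0.
k=0: 1.15 kHz.
k=1: 12.3 kHz, 14.6 kHz.
k=2: 25.75 kHz, 28.05 kHz.
k=3: 39.2 kHz, 41.5 kHz.
k=4: 52.65 kHz, 54.95 kHz.
Within [9.25 kHz, 39.35 kHz]: 12.3 kHz, 14.6 kHz, 25.75 kHz, 28.05 kHz, 39.2 kHz.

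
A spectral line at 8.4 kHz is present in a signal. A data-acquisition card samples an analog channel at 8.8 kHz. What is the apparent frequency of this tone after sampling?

8.4 kHz > fs/2 = 4.4 kHz, folds to fs − 8.4 kHz = 0.4 kHz.

0.4 kHz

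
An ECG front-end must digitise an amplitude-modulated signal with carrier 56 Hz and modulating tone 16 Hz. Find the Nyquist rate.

144 Hz

AM sidebands sit at fc ± fm = 40 Hz and 72 Hz.
Highest-frequency component: 72 Hz.
Nyquist rate = 2 × 72 Hz = 144 Hz.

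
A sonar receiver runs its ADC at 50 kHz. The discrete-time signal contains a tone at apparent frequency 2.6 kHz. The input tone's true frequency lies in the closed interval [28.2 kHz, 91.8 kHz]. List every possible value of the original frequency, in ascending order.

47.4 kHz, 52.6 kHz

Frequencies that alias to 2.6 kHz are k·fs ± 2.6 kHz for integer k ≥ 0.
k=0: 2.6 kHz.
k=1: 47.4 kHz, 52.6 kHz.
k=2: 97.4 kHz, 102.6 kHz.
Within [28.2 kHz, 91.8 kHz]: 47.4 kHz, 52.6 kHz.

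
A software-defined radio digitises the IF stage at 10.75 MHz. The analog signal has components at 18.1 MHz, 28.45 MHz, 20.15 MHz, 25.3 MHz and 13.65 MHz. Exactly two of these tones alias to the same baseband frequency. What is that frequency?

3.8 MHz

fs/2 = 5.375 MHz.
18.1 MHz mod fs = 7.35 MHz.
7.35 MHz > fs/2 = 5.375 MHz, folds to fs − 7.35 MHz = 3.4 MHz.
28.45 MHz mod fs = 6.95 MHz.
6.95 MHz > fs/2 = 5.375 MHz, folds to fs − 6.95 MHz = 3.8 MHz.
20.15 MHz mod fs = 9.4 MHz.
9.4 MHz > fs/2 = 5.375 MHz, folds to fs − 9.4 MHz = 1.35 MHz.
25.3 MHz mod fs = 3.8 MHz.
3.8 MHz ≤ fs/2 = 5.375 MHz, appears at 3.8 MHz.
13.65 MHz mod fs = 2.9 MHz.
2.9 MHz ≤ fs/2 = 5.375 MHz, appears at 2.9 MHz.
25.3 MHz and 28.45 MHz both map to 3.8 MHz.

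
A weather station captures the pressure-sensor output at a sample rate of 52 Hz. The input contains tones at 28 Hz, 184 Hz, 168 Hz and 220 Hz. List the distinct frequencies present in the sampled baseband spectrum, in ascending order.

12 Hz, 24 Hz

fs/2 = 26 Hz.
28 Hz > fs/2 = 26 Hz, folds to fs − 28 Hz = 24 Hz.
184 Hz mod fs = 28 Hz.
28 Hz > fs/2 = 26 Hz, folds to fs − 28 Hz = 24 Hz.
168 Hz mod fs = 12 Hz.
12 Hz ≤ fs/2 = 26 Hz, appears at 12 Hz.
220 Hz mod fs = 12 Hz.
12 Hz ≤ fs/2 = 26 Hz, appears at 12 Hz.
Distinct values: {12 Hz, 24 Hz}.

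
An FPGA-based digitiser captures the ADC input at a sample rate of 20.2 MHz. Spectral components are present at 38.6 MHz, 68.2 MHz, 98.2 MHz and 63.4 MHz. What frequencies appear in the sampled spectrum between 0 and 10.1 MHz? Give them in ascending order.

fs/2 = 10.1 MHz.
38.6 MHz mod fs = 18.4 MHz.
18.4 MHz > fs/2 = 10.1 MHz, folds to fs − 18.4 MHz = 1.8 MHz.
68.2 MHz mod fs = 7.6 MHz.
7.6 MHz ≤ fs/2 = 10.1 MHz, appears at 7.6 MHz.
98.2 MHz mod fs = 17.4 MHz.
17.4 MHz > fs/2 = 10.1 MHz, folds to fs − 17.4 MHz = 2.8 MHz.
63.4 MHz mod fs = 2.8 MHz.
2.8 MHz ≤ fs/2 = 10.1 MHz, appears at 2.8 MHz.
Distinct values: {1.8 MHz, 2.8 MHz, 7.6 MHz}.

1.8 MHz, 2.8 MHz, 7.6 MHz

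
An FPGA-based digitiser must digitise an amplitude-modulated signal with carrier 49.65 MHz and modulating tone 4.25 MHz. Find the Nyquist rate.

AM sidebands sit at fc ± fm = 45.4 MHz and 53.9 MHz.
Highest-frequency component: 53.9 MHz.
Nyquist rate = 2 × 53.9 MHz = 107.8 MHz.

107.8 MHz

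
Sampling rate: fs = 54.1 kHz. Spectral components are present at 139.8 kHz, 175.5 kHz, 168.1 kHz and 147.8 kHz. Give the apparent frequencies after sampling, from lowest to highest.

5.8 kHz, 13.2 kHz, 14.5 kHz, 22.5 kHz

fs/2 = 27.05 kHz.
139.8 kHz mod fs = 31.6 kHz.
31.6 kHz > fs/2 = 27.05 kHz, folds to fs − 31.6 kHz = 22.5 kHz.
175.5 kHz mod fs = 13.2 kHz.
13.2 kHz ≤ fs/2 = 27.05 kHz, appears at 13.2 kHz.
168.1 kHz mod fs = 5.8 kHz.
5.8 kHz ≤ fs/2 = 27.05 kHz, appears at 5.8 kHz.
147.8 kHz mod fs = 39.6 kHz.
39.6 kHz > fs/2 = 27.05 kHz, folds to fs − 39.6 kHz = 14.5 kHz.
Distinct values: {5.8 kHz, 13.2 kHz, 14.5 kHz, 22.5 kHz}.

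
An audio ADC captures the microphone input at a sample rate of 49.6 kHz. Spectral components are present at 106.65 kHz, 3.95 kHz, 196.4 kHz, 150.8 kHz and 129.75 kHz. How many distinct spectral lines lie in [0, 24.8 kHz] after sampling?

fs/2 = 24.8 kHz.
106.65 kHz mod fs = 7.45 kHz.
7.45 kHz ≤ fs/2 = 24.8 kHz, appears at 7.45 kHz.
3.95 kHz ≤ fs/2 = 24.8 kHz, passes unchanged.
196.4 kHz mod fs = 47.6 kHz.
47.6 kHz > fs/2 = 24.8 kHz, folds to fs − 47.6 kHz = 2 kHz.
150.8 kHz mod fs = 2 kHz.
2 kHz ≤ fs/2 = 24.8 kHz, appears at 2 kHz.
129.75 kHz mod fs = 30.55 kHz.
30.55 kHz > fs/2 = 24.8 kHz, folds to fs − 30.55 kHz = 19.05 kHz.
Distinct values: {2 kHz, 3.95 kHz, 7.45 kHz, 19.05 kHz} → 4.

4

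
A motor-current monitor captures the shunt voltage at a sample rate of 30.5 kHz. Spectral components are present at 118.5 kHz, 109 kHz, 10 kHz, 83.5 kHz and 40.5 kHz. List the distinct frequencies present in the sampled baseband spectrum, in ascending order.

3.5 kHz, 8 kHz, 10 kHz, 13 kHz

fs/2 = 15.25 kHz.
118.5 kHz mod fs = 27 kHz.
27 kHz > fs/2 = 15.25 kHz, folds to fs − 27 kHz = 3.5 kHz.
109 kHz mod fs = 17.5 kHz.
17.5 kHz > fs/2 = 15.25 kHz, folds to fs − 17.5 kHz = 13 kHz.
10 kHz ≤ fs/2 = 15.25 kHz, passes unchanged.
83.5 kHz mod fs = 22.5 kHz.
22.5 kHz > fs/2 = 15.25 kHz, folds to fs − 22.5 kHz = 8 kHz.
40.5 kHz mod fs = 10 kHz.
10 kHz ≤ fs/2 = 15.25 kHz, appears at 10 kHz.
Distinct values: {3.5 kHz, 8 kHz, 10 kHz, 13 kHz}.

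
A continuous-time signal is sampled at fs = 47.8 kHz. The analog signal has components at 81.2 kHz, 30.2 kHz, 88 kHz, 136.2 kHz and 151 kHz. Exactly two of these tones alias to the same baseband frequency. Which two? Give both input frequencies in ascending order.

88 kHz, 151 kHz

fs/2 = 23.9 kHz.
81.2 kHz mod fs = 33.4 kHz.
33.4 kHz > fs/2 = 23.9 kHz, folds to fs − 33.4 kHz = 14.4 kHz.
30.2 kHz > fs/2 = 23.9 kHz, folds to fs − 30.2 kHz = 17.6 kHz.
88 kHz mod fs = 40.2 kHz.
40.2 kHz > fs/2 = 23.9 kHz, folds to fs − 40.2 kHz = 7.6 kHz.
136.2 kHz mod fs = 40.6 kHz.
40.6 kHz > fs/2 = 23.9 kHz, folds to fs − 40.6 kHz = 7.2 kHz.
151 kHz mod fs = 7.6 kHz.
7.6 kHz ≤ fs/2 = 23.9 kHz, appears at 7.6 kHz.
88 kHz and 151 kHz both map to 7.6 kHz.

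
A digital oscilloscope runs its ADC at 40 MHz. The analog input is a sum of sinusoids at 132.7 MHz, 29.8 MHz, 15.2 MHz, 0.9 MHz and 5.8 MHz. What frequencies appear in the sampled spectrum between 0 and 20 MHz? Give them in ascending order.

fs/2 = 20 MHz.
132.7 MHz mod fs = 12.7 MHz.
12.7 MHz ≤ fs/2 = 20 MHz, appears at 12.7 MHz.
29.8 MHz > fs/2 = 20 MHz, folds to fs − 29.8 MHz = 10.2 MHz.
15.2 MHz ≤ fs/2 = 20 MHz, passes unchanged.
0.9 MHz ≤ fs/2 = 20 MHz, passes unchanged.
5.8 MHz ≤ fs/2 = 20 MHz, passes unchanged.
Distinct values: {0.9 MHz, 5.8 MHz, 10.2 MHz, 12.7 MHz, 15.2 MHz}.

0.9 MHz, 5.8 MHz, 10.2 MHz, 12.7 MHz, 15.2 MHz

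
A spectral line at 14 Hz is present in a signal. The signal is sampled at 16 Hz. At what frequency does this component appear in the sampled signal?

2 Hz

14 Hz > fs/2 = 8 Hz, folds to fs − 14 Hz = 2 Hz.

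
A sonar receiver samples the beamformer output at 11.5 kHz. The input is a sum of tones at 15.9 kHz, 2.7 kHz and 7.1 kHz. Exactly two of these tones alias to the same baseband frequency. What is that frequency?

4.4 kHz

fs/2 = 5.75 kHz.
15.9 kHz mod fs = 4.4 kHz.
4.4 kHz ≤ fs/2 = 5.75 kHz, appears at 4.4 kHz.
2.7 kHz ≤ fs/2 = 5.75 kHz, passes unchanged.
7.1 kHz > fs/2 = 5.75 kHz, folds to fs − 7.1 kHz = 4.4 kHz.
7.1 kHz and 15.9 kHz both map to 4.4 kHz.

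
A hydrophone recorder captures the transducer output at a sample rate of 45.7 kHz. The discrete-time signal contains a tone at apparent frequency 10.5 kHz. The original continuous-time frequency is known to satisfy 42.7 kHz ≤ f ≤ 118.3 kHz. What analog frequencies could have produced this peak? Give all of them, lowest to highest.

Frequencies that alias to 10.5 kHz are k·fs ± 10.5 kHz for integer k ≥ 0.
k=0: 10.5 kHz.
k=1: 35.2 kHz, 56.2 kHz.
k=2: 80.9 kHz, 101.9 kHz.
k=3: 126.6 kHz, 147.6 kHz.
Within [42.7 kHz, 118.3 kHz]: 56.2 kHz, 80.9 kHz, 101.9 kHz.

56.2 kHz, 80.9 kHz, 101.9 kHz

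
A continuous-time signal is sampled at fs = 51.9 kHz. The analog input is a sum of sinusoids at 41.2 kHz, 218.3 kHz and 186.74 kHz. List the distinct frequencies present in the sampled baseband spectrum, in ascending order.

10.7 kHz, 20.86 kHz

fs/2 = 25.95 kHz.
41.2 kHz > fs/2 = 25.95 kHz, folds to fs − 41.2 kHz = 10.7 kHz.
218.3 kHz mod fs = 10.7 kHz.
10.7 kHz ≤ fs/2 = 25.95 kHz, appears at 10.7 kHz.
186.74 kHz mod fs = 31.04 kHz.
31.04 kHz > fs/2 = 25.95 kHz, folds to fs − 31.04 kHz = 20.86 kHz.
Distinct values: {10.7 kHz, 20.86 kHz}.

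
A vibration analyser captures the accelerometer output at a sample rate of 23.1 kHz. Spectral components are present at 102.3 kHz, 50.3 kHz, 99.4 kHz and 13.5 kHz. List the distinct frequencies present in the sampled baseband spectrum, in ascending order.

4.1 kHz, 7 kHz, 9.6 kHz, 9.9 kHz

fs/2 = 11.55 kHz.
102.3 kHz mod fs = 9.9 kHz.
9.9 kHz ≤ fs/2 = 11.55 kHz, appears at 9.9 kHz.
50.3 kHz mod fs = 4.1 kHz.
4.1 kHz ≤ fs/2 = 11.55 kHz, appears at 4.1 kHz.
99.4 kHz mod fs = 7 kHz.
7 kHz ≤ fs/2 = 11.55 kHz, appears at 7 kHz.
13.5 kHz > fs/2 = 11.55 kHz, folds to fs − 13.5 kHz = 9.6 kHz.
Distinct values: {4.1 kHz, 7 kHz, 9.6 kHz, 9.9 kHz}.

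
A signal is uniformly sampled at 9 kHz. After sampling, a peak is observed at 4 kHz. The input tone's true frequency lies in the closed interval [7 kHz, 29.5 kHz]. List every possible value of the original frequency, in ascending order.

Frequencies that alias to 4 kHz are k·fs ± 4 kHz for integer k ≥ 0.
k=0: 4 kHz.
k=1: 5 kHz, 13 kHz.
k=2: 14 kHz, 22 kHz.
k=3: 23 kHz, 31 kHz.
k=4: 32 kHz, 40 kHz.
Within [7 kHz, 29.5 kHz]: 13 kHz, 14 kHz, 22 kHz, 23 kHz.

13 kHz, 14 kHz, 22 kHz, 23 kHz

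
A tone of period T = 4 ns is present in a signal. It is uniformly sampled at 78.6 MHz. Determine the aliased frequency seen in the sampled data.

14.2 MHz

T = 4 ns → f = 1/T = 250 MHz.
250 MHz mod fs = 14.2 MHz.
14.2 MHz ≤ fs/2 = 39.3 MHz, appears at 14.2 MHz.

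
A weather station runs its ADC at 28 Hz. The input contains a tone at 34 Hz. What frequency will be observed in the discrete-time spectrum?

34 Hz mod fs = 6 Hz.
6 Hz ≤ fs/2 = 14 Hz, appears at 6 Hz.

6 Hz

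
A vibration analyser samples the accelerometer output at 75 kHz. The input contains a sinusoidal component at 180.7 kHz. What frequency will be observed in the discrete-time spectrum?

180.7 kHz mod fs = 30.7 kHz.
30.7 kHz ≤ fs/2 = 37.5 kHz, appears at 30.7 kHz.

30.7 kHz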